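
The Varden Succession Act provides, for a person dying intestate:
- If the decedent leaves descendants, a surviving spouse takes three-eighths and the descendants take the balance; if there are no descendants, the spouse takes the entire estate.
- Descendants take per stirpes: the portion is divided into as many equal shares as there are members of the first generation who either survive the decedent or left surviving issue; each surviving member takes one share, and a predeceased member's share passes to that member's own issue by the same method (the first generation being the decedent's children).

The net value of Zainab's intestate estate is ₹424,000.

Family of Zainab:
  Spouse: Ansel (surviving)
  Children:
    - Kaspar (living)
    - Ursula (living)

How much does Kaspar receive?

Ansel takes three-eighths of ₹424,000 = ₹159,000. The remaining ₹265,000 passes to the descendants.
The descendants' portion (₹265,000) is divided into 2 shares of ₹132,500: Kaspar and Ursula each take ₹132,500.

Kaspar receives ₹132,500.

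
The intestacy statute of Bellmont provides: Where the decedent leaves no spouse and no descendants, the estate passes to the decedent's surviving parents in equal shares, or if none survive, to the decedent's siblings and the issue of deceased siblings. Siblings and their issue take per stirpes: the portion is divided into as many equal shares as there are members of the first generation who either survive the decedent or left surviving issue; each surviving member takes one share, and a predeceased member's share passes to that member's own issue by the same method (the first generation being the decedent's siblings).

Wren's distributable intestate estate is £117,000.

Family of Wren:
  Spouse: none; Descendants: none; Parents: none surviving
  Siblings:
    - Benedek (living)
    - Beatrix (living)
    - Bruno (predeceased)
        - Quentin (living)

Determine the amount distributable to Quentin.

The entire £117,000 passes to the siblings and their issue.
That amount (£117,000) is divided into 3 shares of £39,000: Benedek and Beatrix each take £39,000; Bruno's £39,000 share passes to Bruno's issue.
Bruno's share (£39,000) passes entirely to Quentin.

Quentin receives £39,000.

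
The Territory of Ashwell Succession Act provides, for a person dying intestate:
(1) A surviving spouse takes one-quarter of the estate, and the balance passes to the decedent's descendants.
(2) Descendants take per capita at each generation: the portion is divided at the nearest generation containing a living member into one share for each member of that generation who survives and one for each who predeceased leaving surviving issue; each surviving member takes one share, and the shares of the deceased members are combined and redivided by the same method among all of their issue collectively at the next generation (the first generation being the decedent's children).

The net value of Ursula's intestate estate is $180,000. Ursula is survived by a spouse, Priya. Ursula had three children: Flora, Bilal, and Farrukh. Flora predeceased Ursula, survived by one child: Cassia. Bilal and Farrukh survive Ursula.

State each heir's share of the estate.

Priya: $45,000; Cassia: $45,000; Bilal: $45,000; Farrukh: $45,000

Priya takes one-quarter of $180,000 = $45,000. The remaining $135,000 passes to the descendants.
The descendants' portion ($135,000) is divided at the children's generation into 3 shares of $45,000. Bilal and Farrukh each take $45,000. The remaining share for the deceased Flora ($45,000) is carried to the next generation.
That pool ($45,000) passes entirely to Cassia, the sole taker at the grandchildren's generation.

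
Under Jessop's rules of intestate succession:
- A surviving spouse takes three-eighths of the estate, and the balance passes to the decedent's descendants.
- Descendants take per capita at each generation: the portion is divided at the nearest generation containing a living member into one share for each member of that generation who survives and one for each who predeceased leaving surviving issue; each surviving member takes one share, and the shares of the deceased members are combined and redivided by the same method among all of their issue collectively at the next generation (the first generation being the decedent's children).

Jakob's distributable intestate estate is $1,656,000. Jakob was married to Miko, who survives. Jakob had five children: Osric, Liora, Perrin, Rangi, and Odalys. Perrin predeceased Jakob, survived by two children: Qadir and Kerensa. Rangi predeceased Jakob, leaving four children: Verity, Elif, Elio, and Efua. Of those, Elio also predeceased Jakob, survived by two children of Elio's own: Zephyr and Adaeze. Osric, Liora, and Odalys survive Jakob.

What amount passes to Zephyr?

Miko takes three-eighths of $1,656,000 = $621,000. The remaining $1,035,000 passes to the descendants.
The descendants' portion ($1,035,000) is divided at the children's generation into 5 shares of $207,000. Osric, Liora, and Odalys each take $207,000. The 2 shares of the deceased (Perrin and Rangi) are combined into a pool of $414,000.
That pool ($414,000) is divided at the grandchildren's generation into 6 shares of $69,000. Qadir, Kerensa, Verity, Elif, and Efua each take $69,000. The remaining share for the deceased Elio ($69,000) is carried to the next generation.
That pool ($69,000) is divided at the great-grandchildren's generation equally among Zephyr and Adaeze: $34,500 each.

Zephyr receives $34,500.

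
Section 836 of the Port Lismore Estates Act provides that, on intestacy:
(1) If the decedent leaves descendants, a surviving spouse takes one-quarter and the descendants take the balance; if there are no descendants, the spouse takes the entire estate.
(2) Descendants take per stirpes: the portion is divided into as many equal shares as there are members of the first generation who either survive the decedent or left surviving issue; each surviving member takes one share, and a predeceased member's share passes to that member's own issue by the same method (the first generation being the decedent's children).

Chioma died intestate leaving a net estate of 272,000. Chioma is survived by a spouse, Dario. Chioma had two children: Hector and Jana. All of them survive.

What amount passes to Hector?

Hector receives 102,000.

Dario takes one-quarter of 272,000 = 68,000. The remaining 204,000 passes to the descendants.
The descendants' portion (204,000) is divided into 2 shares of 102,000: Hector and Jana each take 102,000.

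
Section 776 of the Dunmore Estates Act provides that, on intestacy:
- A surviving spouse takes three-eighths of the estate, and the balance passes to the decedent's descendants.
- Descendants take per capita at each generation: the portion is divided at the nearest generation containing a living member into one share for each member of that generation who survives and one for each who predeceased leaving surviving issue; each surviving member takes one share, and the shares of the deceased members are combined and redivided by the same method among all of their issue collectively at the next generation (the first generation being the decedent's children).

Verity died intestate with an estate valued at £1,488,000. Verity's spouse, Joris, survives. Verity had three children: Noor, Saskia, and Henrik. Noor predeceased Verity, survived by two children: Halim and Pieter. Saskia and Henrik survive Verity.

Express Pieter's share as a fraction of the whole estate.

Joris takes three-eighths of £1,488,000 = £558,000. The remaining £930,000 passes to the descendants.
The descendants' portion (£930,000) is divided at the children's generation into 3 shares of £310,000. Saskia and Henrik each take £310,000. The remaining share for the deceased Noor (£310,000) is carried to the next generation.
That pool (£310,000) is divided at the grandchildren's generation equally among Halim and Pieter: £155,000 each.

Pieter receives 5/48 of the estate.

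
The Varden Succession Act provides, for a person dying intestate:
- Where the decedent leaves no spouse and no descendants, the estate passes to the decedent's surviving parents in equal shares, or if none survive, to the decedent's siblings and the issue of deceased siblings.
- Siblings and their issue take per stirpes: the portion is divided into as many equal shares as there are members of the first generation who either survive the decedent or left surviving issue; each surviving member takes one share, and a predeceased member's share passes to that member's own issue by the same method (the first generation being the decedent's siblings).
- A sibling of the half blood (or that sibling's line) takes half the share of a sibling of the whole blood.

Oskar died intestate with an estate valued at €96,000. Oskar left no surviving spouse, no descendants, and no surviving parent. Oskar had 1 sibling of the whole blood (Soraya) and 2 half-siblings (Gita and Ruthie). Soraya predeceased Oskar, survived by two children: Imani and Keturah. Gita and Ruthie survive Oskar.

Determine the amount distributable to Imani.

The entire €96,000 passes to the siblings and their issue.
Counting each half-blood sibling's line as half a unit, there are 2 units in €96,000, so one unit is €48,000. Whole-blood lines (Soraya) take €48,000 each; half-blood lines (Gita and Ruthie) take €24,000 each.
Soraya's share (€48,000) is divided into 2 shares of €24,000: Imani and Keturah each take €24,000.

Imani receives €24,000.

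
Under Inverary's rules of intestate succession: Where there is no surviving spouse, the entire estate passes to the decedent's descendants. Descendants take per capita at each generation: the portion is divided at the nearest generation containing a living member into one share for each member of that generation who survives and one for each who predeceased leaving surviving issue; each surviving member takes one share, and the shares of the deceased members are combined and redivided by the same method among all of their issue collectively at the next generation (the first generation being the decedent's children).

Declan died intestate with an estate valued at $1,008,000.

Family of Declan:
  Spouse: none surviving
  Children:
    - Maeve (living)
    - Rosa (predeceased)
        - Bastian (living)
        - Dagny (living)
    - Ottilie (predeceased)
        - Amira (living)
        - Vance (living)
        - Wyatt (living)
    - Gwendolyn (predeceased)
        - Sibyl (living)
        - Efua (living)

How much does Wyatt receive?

Wyatt receives $108,000.

The entire $1,008,000 passes to the descendants.
That amount ($1,008,000) is divided at the children's generation into 4 shares of $252,000. Maeve takes $252,000. The 3 shares of the deceased (Rosa, Ottilie, and Gwendolyn) are combined into a pool of $756,000.
That pool ($756,000) is divided at the grandchildren's generation equally among Bastian, Dagny, Amira, Vance, Wyatt, Sibyl, and Efua: $108,000 each.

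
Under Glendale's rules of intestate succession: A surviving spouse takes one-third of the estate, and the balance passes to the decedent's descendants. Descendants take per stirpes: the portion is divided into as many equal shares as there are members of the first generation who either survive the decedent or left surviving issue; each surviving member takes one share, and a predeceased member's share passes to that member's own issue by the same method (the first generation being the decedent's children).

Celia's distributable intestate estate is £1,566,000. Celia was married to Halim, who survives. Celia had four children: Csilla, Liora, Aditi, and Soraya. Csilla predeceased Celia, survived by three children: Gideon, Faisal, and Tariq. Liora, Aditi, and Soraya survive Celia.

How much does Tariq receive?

Tariq receives £87,000.

Halim takes one-third of £1,566,000 = £522,000. The remaining £1,044,000 passes to the descendants.
The descendants' portion (£1,044,000) is divided into 4 shares of £261,000: Liora, Aditi, and Soraya each take £261,000; Csilla's £261,000 share passes to Csilla's issue.
Csilla's share (£261,000) is divided into 3 shares of £87,000: Gideon, Faisal, and Tariq each take £87,000.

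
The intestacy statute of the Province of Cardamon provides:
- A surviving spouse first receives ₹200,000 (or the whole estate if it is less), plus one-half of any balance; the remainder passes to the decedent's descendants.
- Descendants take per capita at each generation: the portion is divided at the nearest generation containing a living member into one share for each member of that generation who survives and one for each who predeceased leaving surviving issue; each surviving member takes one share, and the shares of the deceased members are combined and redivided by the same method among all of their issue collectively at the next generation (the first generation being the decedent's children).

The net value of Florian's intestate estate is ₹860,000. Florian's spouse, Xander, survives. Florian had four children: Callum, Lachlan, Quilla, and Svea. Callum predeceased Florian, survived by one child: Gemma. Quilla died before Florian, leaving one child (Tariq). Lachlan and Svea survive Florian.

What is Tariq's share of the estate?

Tariq receives ₹82,500.

Xander first takes ₹200,000, leaving a balance of ₹660,000. Xander then takes one-half of the balance (₹330,000), for a total of ₹530,000. The remaining ₹330,000 passes to the descendants.
The descendants' portion (₹330,000) is divided at the children's generation into 4 shares of ₹82,500. Lachlan and Svea each take ₹82,500. The 2 shares of the deceased (Callum and Quilla) are combined into a pool of ₹165,000.
That pool (₹165,000) is divided at the grandchildren's generation equally among Gemma and Tariq: ₹82,500 each.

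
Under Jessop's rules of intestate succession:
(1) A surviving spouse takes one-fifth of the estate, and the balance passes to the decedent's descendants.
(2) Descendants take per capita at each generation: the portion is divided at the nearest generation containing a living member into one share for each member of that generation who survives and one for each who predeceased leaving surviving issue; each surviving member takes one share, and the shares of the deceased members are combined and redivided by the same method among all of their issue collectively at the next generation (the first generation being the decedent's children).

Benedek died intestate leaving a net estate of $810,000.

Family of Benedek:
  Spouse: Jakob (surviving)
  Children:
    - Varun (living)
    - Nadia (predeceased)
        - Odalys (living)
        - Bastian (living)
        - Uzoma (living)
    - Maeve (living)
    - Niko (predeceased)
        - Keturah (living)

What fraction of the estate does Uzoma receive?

Uzoma receives 1/10 of the estate.

Jakob takes one-fifth of $810,000 = $162,000. The remaining $648,000 passes to the descendants.
The descendants' portion ($648,000) is divided at the children's generation into 4 shares of $162,000. Varun and Maeve each take $162,000. The 2 shares of the deceased (Nadia and Niko) are combined into a pool of $324,000.
That pool ($324,000) is divided at the grandchildren's generation equally among Odalys, Bastian, Uzoma, and Keturah: $81,000 each.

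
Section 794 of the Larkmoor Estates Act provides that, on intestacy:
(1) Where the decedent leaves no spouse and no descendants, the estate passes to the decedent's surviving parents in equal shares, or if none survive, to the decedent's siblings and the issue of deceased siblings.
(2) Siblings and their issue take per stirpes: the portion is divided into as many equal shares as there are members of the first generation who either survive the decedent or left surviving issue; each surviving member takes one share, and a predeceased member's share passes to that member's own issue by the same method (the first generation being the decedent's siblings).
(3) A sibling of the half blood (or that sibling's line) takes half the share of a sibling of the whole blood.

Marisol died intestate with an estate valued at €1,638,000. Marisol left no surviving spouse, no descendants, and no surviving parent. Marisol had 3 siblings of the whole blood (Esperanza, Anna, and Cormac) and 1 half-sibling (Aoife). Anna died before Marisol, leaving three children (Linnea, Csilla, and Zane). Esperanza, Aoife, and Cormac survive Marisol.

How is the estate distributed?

The entire €1,638,000 passes to the siblings and their issue.
Counting each half-blood sibling's line as half a unit, there are 7/2 units in €1,638,000, so one unit is €468,000. Whole-blood lines (Esperanza, Anna, and Cormac) take €468,000 each; half-blood lines (Aoife) take €234,000 each.
Anna's share (€468,000) is divided into 3 shares of €156,000: Linnea, Csilla, and Zane each take €156,000.

Esperanza: €468,000; Aoife: €234,000; Linnea: €156,000; Csilla: €156,000; Zane: €156,000; Cormac: €468,000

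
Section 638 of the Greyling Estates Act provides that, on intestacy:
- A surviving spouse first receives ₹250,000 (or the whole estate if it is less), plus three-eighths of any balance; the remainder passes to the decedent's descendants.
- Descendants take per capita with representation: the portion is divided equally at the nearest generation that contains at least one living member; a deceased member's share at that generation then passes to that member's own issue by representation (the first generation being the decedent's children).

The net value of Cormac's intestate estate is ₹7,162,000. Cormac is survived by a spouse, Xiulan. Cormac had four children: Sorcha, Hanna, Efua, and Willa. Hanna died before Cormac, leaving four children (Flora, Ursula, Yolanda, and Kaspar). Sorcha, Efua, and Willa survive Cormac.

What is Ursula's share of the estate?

Xiulan first takes ₹250,000, leaving a balance of ₹6,912,000. Xiulan then takes three-eighths of the balance (₹2,592,000), for a total of ₹2,842,000. The remaining ₹4,320,000 passes to the descendants.
The descendants' portion (₹4,320,000) is divided into 4 shares of ₹1,080,000: Sorcha, Efua, and Willa each take ₹1,080,000; Hanna's ₹1,080,000 share passes to Hanna's issue.
Hanna's share (₹1,080,000) is divided into 4 shares of ₹270,000: Flora, Ursula, Yolanda, and Kaspar each take ₹270,000.

Ursula receives ₹270,000.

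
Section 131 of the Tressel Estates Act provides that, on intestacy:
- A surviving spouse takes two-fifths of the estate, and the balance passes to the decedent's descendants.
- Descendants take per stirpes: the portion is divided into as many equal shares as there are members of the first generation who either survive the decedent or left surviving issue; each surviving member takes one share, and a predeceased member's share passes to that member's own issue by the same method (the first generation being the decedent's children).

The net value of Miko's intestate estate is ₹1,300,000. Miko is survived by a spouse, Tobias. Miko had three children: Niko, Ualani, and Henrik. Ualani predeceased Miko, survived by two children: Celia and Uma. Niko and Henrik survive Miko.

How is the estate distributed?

Tobias takes two-fifths of ₹1,300,000 = ₹520,000. The remaining ₹780,000 passes to the descendants.
The descendants' portion (₹780,000) is divided into 3 shares of ₹260,000: Niko and Henrik each take ₹260,000; Ualani's ₹260,000 share passes to Ualani's issue.
Ualani's share (₹260,000) is divided into 2 shares of ₹130,000: Celia and Uma each take ₹130,000.

Tobias: ₹520,000; Niko: ₹260,000; Celia: ₹130,000; Uma: ₹130,000; Henrik: ₹260,000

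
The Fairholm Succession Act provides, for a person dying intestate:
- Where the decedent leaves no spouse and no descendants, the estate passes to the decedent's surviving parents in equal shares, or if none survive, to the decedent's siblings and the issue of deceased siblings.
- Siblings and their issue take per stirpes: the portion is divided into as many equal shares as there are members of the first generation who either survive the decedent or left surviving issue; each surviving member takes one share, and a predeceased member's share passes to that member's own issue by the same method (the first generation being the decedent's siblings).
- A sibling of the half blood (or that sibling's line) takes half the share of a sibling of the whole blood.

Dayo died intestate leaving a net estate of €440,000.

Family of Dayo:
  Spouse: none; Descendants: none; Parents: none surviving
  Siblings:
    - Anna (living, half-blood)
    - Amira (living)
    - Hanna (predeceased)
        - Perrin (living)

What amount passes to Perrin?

The entire €440,000 passes to the siblings and their issue.
Counting each half-blood sibling's line as half a unit, there are 5/2 units in €440,000, so one unit is €176,000. Whole-blood lines (Amira and Hanna) take €176,000 each; half-blood lines (Anna) take €88,000 each.
Hanna's share (€176,000) passes entirely to Perrin.

Perrin receives €176,000.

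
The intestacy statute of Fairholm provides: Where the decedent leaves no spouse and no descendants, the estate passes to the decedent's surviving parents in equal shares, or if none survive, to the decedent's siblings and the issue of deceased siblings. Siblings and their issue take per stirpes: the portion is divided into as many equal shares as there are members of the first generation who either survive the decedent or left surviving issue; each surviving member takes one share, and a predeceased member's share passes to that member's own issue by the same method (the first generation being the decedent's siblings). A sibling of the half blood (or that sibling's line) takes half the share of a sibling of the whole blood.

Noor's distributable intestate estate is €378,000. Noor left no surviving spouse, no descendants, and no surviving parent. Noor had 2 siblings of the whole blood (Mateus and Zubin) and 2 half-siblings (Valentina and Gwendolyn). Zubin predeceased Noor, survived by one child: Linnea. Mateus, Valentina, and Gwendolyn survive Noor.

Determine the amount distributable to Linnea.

The entire €378,000 passes to the siblings and their issue.
Counting each half-blood sibling's line as half a unit, there are 3 units in €378,000, so one unit is €126,000. Whole-blood lines (Mateus and Zubin) take €126,000 each; half-blood lines (Valentina and Gwendolyn) take €63,000 each.
Zubin's share (€126,000) passes entirely to Linnea.

Linnea receives €126,000.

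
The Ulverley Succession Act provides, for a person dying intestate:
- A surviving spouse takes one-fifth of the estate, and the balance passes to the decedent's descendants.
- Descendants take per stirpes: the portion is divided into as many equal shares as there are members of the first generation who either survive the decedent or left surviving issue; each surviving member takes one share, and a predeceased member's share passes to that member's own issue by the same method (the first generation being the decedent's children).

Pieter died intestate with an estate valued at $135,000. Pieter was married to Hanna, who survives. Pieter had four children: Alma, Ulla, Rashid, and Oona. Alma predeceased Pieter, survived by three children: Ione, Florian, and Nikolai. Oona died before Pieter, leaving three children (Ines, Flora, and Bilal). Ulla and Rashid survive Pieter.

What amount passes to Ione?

Ione receives $9,000.

Hanna takes one-fifth of $135,000 = $27,000. The remaining $108,000 passes to the descendants.
The descendants' portion ($108,000) is divided into 4 shares of $27,000: Ulla and Rashid each take $27,000; Alma's $27,000 share passes to Alma's issue; Oona's $27,000 share passes to Oona's issue.
Alma's share ($27,000) is divided into 3 shares of $9,000: Ione, Florian, and Nikolai each take $9,000.
Oona's share ($27,000) is divided into 3 shares of $9,000: Ines, Flora, and Bilal each take $9,000.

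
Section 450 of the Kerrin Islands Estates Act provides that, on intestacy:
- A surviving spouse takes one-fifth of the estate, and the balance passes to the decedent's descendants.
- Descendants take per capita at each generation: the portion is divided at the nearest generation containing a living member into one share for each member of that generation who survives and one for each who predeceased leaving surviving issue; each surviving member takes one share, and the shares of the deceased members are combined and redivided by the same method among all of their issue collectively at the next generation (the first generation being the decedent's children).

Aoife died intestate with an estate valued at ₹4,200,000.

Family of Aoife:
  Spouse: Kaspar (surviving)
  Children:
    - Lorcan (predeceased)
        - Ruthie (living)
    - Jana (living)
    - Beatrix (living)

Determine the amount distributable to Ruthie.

Ruthie receives ₹1,120,000.

Kaspar takes one-fifth of ₹4,200,000 = ₹840,000. The remaining ₹3,360,000 passes to the descendants.
The descendants' portion (₹3,360,000) is divided at the children's generation into 3 shares of ₹1,120,000. Jana and Beatrix each take ₹1,120,000. The remaining share for the deceased Lorcan (₹1,120,000) is carried to the next generation.
That pool (₹1,120,000) passes entirely to Ruthie, the sole taker at the grandchildren's generation.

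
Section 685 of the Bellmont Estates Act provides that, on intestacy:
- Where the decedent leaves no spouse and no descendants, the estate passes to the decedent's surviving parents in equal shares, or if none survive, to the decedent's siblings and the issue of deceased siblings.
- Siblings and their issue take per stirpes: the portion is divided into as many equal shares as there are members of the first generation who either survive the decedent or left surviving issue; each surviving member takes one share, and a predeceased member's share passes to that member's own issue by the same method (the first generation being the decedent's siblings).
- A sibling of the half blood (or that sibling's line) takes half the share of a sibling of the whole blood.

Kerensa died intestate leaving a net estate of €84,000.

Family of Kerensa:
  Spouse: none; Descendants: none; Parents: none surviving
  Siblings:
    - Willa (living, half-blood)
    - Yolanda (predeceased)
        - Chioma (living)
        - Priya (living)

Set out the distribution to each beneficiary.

Willa: €28,000; Chioma: €28,000; Priya: €28,000

The entire €84,000 passes to the siblings and their issue.
Counting each half-blood sibling's line as half a unit, there are 3/2 units in €84,000, so one unit is €56,000. Whole-blood lines (Yolanda) take €56,000 each; half-blood lines (Willa) take €28,000 each.
Yolanda's share (€56,000) is divided into 2 shares of €28,000: Chioma and Priya each take €28,000.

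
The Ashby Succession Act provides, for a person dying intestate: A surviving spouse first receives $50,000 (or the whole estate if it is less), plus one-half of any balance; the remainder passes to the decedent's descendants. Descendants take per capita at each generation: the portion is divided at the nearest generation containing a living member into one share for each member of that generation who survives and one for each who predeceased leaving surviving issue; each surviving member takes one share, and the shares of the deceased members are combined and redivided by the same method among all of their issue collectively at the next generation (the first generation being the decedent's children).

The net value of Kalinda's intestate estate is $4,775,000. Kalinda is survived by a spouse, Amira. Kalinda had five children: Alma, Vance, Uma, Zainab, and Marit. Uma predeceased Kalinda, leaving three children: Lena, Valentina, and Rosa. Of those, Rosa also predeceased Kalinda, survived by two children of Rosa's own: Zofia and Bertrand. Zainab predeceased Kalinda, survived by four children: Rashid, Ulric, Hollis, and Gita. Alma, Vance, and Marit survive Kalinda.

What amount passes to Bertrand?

Amira first takes $50,000, leaving a balance of $4,725,000. Amira then takes one-half of the balance ($2,362,500), for a total of $2,412,500. The remaining $2,362,500 passes to the descendants.
The descendants' portion ($2,362,500) is divided at the children's generation into 5 shares of $472,500. Alma, Vance, and Marit each take $472,500. The 2 shares of the deceased (Uma and Zainab) are combined into a pool of $945,000.
That pool ($945,000) is divided at the grandchildren's generation into 7 shares of $135,000. Lena, Valentina, Rashid, Ulric, Hollis, and Gita each take $135,000. The remaining share for the deceased Rosa ($135,000) is carried to the next generation.
That pool ($135,000) is divided at the great-grandchildren's generation equally among Zofia and Bertrand: $67,500 each.

Bertrand receives $67,500.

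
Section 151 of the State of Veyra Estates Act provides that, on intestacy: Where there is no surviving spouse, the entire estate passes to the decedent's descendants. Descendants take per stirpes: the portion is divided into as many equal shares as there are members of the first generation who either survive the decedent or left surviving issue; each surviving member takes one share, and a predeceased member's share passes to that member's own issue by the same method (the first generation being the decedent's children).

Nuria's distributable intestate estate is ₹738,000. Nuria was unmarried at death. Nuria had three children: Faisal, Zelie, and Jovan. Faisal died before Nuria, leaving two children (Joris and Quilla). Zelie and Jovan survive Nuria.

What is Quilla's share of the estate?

Quilla receives ₹123,000.

The entire ₹738,000 passes to the descendants.
That amount (₹738,000) is divided into 3 shares of ₹246,000: Zelie and Jovan each take ₹246,000; Faisal's ₹246,000 share passes to Faisal's issue.
Faisal's share (₹246,000) is divided into 2 shares of ₹123,000: Joris and Quilla each take ₹123,000.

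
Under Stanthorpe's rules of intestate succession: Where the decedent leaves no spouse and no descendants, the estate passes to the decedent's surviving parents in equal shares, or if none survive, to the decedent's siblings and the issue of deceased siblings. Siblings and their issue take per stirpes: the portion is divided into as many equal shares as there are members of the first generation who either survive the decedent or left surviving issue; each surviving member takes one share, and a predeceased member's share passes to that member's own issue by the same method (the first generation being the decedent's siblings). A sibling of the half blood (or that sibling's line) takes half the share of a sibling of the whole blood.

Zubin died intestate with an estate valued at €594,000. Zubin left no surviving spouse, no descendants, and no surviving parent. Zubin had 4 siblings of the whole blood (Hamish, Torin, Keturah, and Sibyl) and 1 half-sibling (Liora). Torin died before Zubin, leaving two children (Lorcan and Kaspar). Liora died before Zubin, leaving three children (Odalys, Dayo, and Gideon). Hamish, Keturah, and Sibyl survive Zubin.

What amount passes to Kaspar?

The entire €594,000 passes to the siblings and their issue.
Counting each half-blood sibling's line as half a unit, there are 9/2 units in €594,000, so one unit is €132,000. Whole-blood lines (Hamish, Torin, Keturah, and Sibyl) take €132,000 each; half-blood lines (Liora) take €66,000 each.
Torin's share (€132,000) is divided into 2 shares of €66,000: Lorcan and Kaspar each take €66,000.
Liora's share (€66,000) is divided into 3 shares of €22,000: Odalys, Dayo, and Gideon each take €22,000.

Kaspar receives €66,000.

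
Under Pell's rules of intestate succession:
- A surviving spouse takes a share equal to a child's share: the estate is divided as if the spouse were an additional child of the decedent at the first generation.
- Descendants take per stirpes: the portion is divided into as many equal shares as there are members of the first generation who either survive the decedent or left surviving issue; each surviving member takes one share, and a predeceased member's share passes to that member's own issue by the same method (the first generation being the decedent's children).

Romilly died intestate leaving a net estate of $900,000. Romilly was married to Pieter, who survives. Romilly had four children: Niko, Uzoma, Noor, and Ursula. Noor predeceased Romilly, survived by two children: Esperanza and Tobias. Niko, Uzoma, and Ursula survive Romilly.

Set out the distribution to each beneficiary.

The spouse counts as an additional share at the children's level, so there are 5 primary shares of $180,000. Pieter takes one such share ($180,000).
The children's combined portion ($720,000) is divided into 4 shares of $180,000: Niko, Uzoma, and Ursula each take $180,000; Noor's $180,000 share passes to Noor's issue.
Noor's share ($180,000) is divided into 2 shares of $90,000: Esperanza and Tobias each take $90,000.

Pieter: $180,000; Niko: $180,000; Uzoma: $180,000; Esperanza: $90,000; Tobias: $90,000; Ursula: $180,000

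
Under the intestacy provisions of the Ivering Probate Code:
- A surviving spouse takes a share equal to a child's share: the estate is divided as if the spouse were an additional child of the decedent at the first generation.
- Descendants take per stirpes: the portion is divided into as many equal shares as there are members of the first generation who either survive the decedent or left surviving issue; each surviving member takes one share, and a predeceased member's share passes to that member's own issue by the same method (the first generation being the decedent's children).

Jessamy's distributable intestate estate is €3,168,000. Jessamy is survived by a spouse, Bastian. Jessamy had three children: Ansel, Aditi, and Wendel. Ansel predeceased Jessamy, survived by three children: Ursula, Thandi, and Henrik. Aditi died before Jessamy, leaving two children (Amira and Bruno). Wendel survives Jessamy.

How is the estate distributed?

Bastian: €792,000; Ursula: €264,000; Thandi: €264,000; Henrik: €264,000; Amira: €396,000; Bruno: €396,000; Wendel: €792,000

The spouse counts as an additional share at the children's level, so there are 4 primary shares of €792,000. Bastian takes one such share (€792,000).
The children's combined portion (€2,376,000) is divided into 3 shares of €792,000: Wendel takes €792,000; Ansel's €792,000 share passes to Ansel's issue; Aditi's €792,000 share passes to Aditi's issue.
Ansel's share (€792,000) is divided into 3 shares of €264,000: Ursula, Thandi, and Henrik each take €264,000.
Aditi's share (€792,000) is divided into 2 shares of €396,000: Amira and Bruno each take €396,000.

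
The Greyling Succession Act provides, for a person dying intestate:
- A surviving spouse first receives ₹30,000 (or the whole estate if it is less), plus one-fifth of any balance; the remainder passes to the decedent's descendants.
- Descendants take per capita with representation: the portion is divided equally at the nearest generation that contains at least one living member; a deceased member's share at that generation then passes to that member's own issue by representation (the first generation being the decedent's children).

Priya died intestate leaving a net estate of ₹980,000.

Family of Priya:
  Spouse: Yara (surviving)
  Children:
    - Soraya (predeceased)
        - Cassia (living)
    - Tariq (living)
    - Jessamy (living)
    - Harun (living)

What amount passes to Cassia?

Cassia receives ₹190,000.

Yara first takes ₹30,000, leaving a balance of ₹950,000. Yara then takes one-fifth of the balance (₹190,000), for a total of ₹220,000. The remaining ₹760,000 passes to the descendants.
The descendants' portion (₹760,000) is divided into 4 shares of ₹190,000: Tariq, Jessamy, and Harun each take ₹190,000; Soraya's ₹190,000 share passes to Soraya's issue.
Soraya's share (₹190,000) passes entirely to Cassia.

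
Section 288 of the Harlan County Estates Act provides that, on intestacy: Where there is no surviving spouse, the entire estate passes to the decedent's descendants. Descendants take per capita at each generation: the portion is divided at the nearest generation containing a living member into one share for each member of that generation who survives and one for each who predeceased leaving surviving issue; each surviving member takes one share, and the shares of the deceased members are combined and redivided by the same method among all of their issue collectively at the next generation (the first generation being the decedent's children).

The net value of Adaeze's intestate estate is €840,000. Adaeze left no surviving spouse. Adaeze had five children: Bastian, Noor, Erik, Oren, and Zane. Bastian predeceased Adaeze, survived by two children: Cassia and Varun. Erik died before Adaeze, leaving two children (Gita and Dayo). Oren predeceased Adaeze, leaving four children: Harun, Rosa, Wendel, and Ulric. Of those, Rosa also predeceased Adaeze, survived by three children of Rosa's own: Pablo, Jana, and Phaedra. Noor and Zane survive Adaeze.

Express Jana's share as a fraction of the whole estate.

The entire €840,000 passes to the descendants.
That amount (€840,000) is divided at the children's generation into 5 shares of €168,000. Noor and Zane each take €168,000. The 3 shares of the deceased (Bastian, Erik, and Oren) are combined into a pool of €504,000.
That pool (€504,000) is divided at the grandchildren's generation into 8 shares of €63,000. Cassia, Varun, Gita, Dayo, Harun, Wendel, and Ulric each take €63,000. The remaining share for the deceased Rosa (€63,000) is carried to the next generation.
That pool (€63,000) is divided at the great-grandchildren's generation equally among Pablo, Jana, and Phaedra: €21,000 each.

Jana receives 1/40 of the estate.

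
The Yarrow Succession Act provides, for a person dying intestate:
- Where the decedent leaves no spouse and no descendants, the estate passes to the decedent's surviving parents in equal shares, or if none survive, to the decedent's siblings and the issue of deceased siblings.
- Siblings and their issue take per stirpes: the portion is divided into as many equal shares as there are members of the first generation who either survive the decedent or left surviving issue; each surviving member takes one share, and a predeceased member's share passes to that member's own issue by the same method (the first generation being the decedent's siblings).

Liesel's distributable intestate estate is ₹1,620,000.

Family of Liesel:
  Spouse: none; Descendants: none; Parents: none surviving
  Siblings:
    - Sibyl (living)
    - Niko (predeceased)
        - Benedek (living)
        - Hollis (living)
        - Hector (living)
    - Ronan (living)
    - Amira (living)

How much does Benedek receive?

Benedek receives ₹135,000.

The entire ₹1,620,000 passes to the siblings and their issue.
That amount (₹1,620,000) is divided into 4 shares of ₹405,000: Sibyl, Ronan, and Amira each take ₹405,000; Niko's ₹405,000 share passes to Niko's issue.
Niko's share (₹405,000) is divided into 3 shares of ₹135,000: Benedek, Hollis, and Hector each take ₹135,000.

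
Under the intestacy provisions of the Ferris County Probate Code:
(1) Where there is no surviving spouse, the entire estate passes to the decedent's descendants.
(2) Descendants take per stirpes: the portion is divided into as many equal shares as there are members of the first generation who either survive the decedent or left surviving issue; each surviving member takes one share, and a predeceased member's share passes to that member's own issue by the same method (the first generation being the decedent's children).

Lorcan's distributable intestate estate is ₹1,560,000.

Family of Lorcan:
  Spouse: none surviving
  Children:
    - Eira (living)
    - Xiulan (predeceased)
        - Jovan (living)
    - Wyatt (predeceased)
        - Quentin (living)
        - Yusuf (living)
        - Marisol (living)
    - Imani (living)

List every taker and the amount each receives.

Eira: ₹390,000; Jovan: ₹390,000; Quentin: ₹130,000; Yusuf: ₹130,000; Marisol: ₹130,000; Imani: ₹390,000

The entire ₹1,560,000 passes to the descendants.
That amount (₹1,560,000) is divided into 4 shares of ₹390,000: Eira and Imani each take ₹390,000; Xiulan's ₹390,000 share passes to Xiulan's issue; Wyatt's ₹390,000 share passes to Wyatt's issue.
Xiulan's share (₹390,000) passes entirely to Jovan.
Wyatt's share (₹390,000) is divided into 3 shares of ₹130,000: Quentin, Yusuf, and Marisol each take ₹130,000.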